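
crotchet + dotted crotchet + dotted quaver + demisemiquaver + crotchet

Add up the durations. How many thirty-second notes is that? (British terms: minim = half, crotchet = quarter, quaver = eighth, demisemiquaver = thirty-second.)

Working in thirty-second notes: crotchet = 8; dotted crotchet = 12; dotted quaver = 6; demisemiquaver = 1; crotchet = 8.
Adding: 8 + 12 + 6 + 1 + 8 = 35 thirty-second notes.

35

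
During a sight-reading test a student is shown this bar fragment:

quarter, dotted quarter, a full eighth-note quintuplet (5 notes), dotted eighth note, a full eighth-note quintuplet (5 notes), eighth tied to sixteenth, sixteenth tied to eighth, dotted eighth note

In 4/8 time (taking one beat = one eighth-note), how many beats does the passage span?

One eighth-note beat = 2 sixteenth notes.
Working in sixteenth notes: quarter = 4; dotted quarter = 6; a full eighth-note quintuplet (5 notes) (five quintuplet eighths span one half) = 8; dotted eighth note = 3; a full eighth-note quintuplet (5 notes) (five quintuplet eighths span one half) = 8; eighth tied to sixteenth (eighth + sixteenth) = 3; sixteenth tied to eighth (sixteenth + eighth) = 3; dotted eighth note = 3.
Adding: 4 + 6 + 8 + 3 + 8 + 3 + 3 + 3 = 38.
38 ÷ 2 = 19 beats.

19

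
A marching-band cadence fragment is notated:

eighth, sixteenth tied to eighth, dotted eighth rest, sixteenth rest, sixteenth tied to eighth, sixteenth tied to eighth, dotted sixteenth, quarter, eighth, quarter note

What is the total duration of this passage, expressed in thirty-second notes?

53

Each duration in thirty-second notes: eighth = 4; sixteenth tied to eighth (sixteenth + eighth) = 6; dotted eighth rest = 6; sixteenth rest = 2; sixteenth tied to eighth (sixteenth + eighth) = 6; sixteenth tied to eighth (sixteenth + eighth) = 6; dotted sixteenth = 3; quarter = 8; eighth = 4; quarter note = 8.
Sum: 4 + 6 + 6 + 2 + 6 + 6 + 3 + 8 + 4 + 8 = 53 thirty-second notes.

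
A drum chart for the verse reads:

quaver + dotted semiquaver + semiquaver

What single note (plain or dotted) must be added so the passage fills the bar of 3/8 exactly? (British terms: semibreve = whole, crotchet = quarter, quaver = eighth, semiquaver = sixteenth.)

The bar of 3/8 = 12 thirty-second notes.
Express everything in thirty-second notes: quaver = 4; dotted semiquaver = 3; semiquaver = 2.
Altogether 4 + 3 + 2 = 9.
Remaining: 12 − 9 = 3 thirty-second notes, which is a dotted sixteenth note.

dotted sixteenth note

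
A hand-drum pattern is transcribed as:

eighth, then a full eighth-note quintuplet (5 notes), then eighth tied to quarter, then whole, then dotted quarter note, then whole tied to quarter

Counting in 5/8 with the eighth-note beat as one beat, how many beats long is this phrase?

29

One eighth-note beat = 2 sixteenth notes.
Express everything in sixteenth notes: eighth = 2; a full eighth-note quintuplet (5 notes) (five quintuplet eighths span one half) = 8; eighth tied to quarter (eighth + quarter) = 6; whole = 16; dotted quarter note = 6; whole tied to quarter (whole + quarter) = 20.
Total: 2 + 8 + 6 + 16 + 6 + 20 = 58.
58 ÷ 2 = 29 beats.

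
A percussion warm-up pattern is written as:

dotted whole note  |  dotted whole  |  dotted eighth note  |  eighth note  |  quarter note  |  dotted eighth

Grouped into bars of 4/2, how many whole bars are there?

One bar of 4/2 = 32 sixteenth notes.
Working in sixteenth notes: dotted whole note = 24; dotted whole = 24; dotted eighth note = 3; eighth note = 2; quarter note = 4; dotted eighth = 3.
Sum: 24 + 24 + 3 + 2 + 4 + 3 = 60.
60 ÷ 32 = 1 complete bar with 28 left over.

1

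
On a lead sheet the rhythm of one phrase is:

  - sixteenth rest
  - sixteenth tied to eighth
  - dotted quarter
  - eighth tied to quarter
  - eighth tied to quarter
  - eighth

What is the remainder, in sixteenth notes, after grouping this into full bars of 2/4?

0

One bar of 2/4 = 8 sixteenth notes.
Express everything in sixteenth notes: sixteenth rest = 1; sixteenth tied to eighth (sixteenth + eighth) = 3; dotted quarter = 6; eighth tied to quarter (eighth + quarter) = 6; eighth tied to quarter (eighth + quarter) = 6; eighth = 2.
Altogether 1 + 3 + 6 + 6 + 6 + 2 = 24.
24 ÷ 8 = 3 complete bars with 0 sixteenth notes remaining.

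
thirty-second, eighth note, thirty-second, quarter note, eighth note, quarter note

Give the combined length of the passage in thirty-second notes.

Each duration in thirty-second notes: thirty-second = 1; eighth note = 4; thirty-second = 1; quarter note = 8; eighth note = 4; quarter note = 8.
Adding: 1 + 4 + 1 + 8 + 4 + 8 = 26 thirty-second notes.

26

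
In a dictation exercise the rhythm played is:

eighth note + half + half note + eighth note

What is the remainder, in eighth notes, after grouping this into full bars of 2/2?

2

One bar of 2/2 = 8 eighth notes.
Each duration in eighth notes: eighth note = 1; half = 4; half note = 4; eighth note = 1.
Adding: 1 + 4 + 4 + 1 = 10.
10 ÷ 8 = 1 complete bar with 2 eighth notes remaining.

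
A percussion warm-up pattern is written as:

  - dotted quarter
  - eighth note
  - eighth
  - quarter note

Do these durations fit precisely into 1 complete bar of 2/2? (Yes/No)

One bar of 2/2 = 8 eighth notes.
Convert each value to eighth notes: dotted quarter = 3; eighth note = 1; eighth = 1; quarter note = 2.
Adding: 3 + 1 + 1 + 2 = 7.
7 falls short of 8, so the answer is No.

No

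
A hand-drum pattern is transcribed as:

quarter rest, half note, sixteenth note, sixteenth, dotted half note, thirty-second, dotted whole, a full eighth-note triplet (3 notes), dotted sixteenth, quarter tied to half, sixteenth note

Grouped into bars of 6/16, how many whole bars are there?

11

One bar of 6/16 = 12 thirty-second notes.
In thirty-second notes: quarter rest = 8; half note = 16; sixteenth note = 2; sixteenth = 2; dotted half note = 24; thirty-second = 1; dotted whole = 48; a full eighth-note triplet (3 notes) (three triplet eighths span one quarter) = 8; dotted sixteenth = 3; quarter tied to half (quarter + half) = 24; sixteenth note = 2.
Sum: 8 + 16 + 2 + 2 + 24 + 1 + 48 + 8 + 3 + 24 + 2 = 138.
138 ÷ 12 = 11 complete bars with 6 left over.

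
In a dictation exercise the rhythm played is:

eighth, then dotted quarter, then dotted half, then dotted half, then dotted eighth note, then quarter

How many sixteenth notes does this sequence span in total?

39

Working in sixteenth notes: eighth = 2; dotted quarter = 6; dotted half = 12; dotted half = 12; dotted eighth note = 3; quarter = 4.
Sum: 2 + 6 + 12 + 12 + 3 + 4 = 39 sixteenth notes.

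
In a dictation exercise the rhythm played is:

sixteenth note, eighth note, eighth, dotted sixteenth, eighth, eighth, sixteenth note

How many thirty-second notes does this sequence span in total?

Express everything in thirty-second notes: sixteenth note = 2; eighth note = 4; eighth = 4; dotted sixteenth = 3; eighth = 4; eighth = 4; sixteenth note = 2.
Sum: 2 + 4 + 4 + 3 + 4 + 4 + 2 = 23 thirty-second notes.

23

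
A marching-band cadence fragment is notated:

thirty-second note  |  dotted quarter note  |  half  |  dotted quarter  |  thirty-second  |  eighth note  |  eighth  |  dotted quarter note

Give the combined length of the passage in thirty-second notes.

Express everything in thirty-second notes: thirty-second note = 1; dotted quarter note = 12; half = 16; dotted quarter = 12; thirty-second = 1; eighth note = 4; eighth = 4; dotted quarter note = 12.
Altogether 1 + 12 + 16 + 12 + 1 + 4 + 4 + 12 = 62 thirty-second notes.

62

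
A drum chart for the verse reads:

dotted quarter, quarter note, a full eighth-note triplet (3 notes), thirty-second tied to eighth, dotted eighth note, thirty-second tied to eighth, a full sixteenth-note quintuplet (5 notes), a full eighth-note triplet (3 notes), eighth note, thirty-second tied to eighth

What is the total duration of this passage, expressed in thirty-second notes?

Each duration in thirty-second notes: dotted quarter = 12; quarter note = 8; a full eighth-note triplet (3 notes) (three triplet eighths span one quarter) = 8; thirty-second tied to eighth (thirty-second + eighth) = 5; dotted eighth note = 6; thirty-second tied to eighth (thirty-second + eighth) = 5; a full sixteenth-note quintuplet (5 notes) (five quintuplet sixteenths span one quarter) = 8; a full eighth-note triplet (3 notes) (three triplet eighths span one quarter) = 8; eighth note = 4; thirty-second tied to eighth (thirty-second + eighth) = 5.
Adding: 12 + 8 + 8 + 5 + 6 + 5 + 8 + 8 + 4 + 5 = 69 thirty-second notes.

69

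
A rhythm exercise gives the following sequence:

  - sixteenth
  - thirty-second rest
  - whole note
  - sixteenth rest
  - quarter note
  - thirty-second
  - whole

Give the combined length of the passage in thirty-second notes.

78

Each duration in thirty-second notes: sixteenth = 2; thirty-second rest = 1; whole note = 32; sixteenth rest = 2; quarter note = 8; thirty-second = 1; whole = 32.
Sum: 2 + 1 + 32 + 2 + 8 + 1 + 32 = 78 thirty-second notes.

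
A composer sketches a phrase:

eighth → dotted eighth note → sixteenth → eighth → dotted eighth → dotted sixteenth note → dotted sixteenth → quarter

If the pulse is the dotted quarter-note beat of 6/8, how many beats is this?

3

One dotted quarter-note beat = 12 thirty-second notes.
Convert each value to thirty-second notes: eighth = 4; dotted eighth note = 6; sixteenth = 2; eighth = 4; dotted eighth = 6; dotted sixteenth note = 3; dotted sixteenth = 3; quarter = 8.
Total: 4 + 6 + 2 + 4 + 6 + 3 + 3 + 8 = 36.
36 ÷ 12 = 3 beats.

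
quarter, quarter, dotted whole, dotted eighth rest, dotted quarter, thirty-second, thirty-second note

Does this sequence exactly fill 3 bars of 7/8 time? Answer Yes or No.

One bar of 7/8 = 28 thirty-second notes, so 3 bars = 84.
Each duration in thirty-second notes: quarter = 8; quarter = 8; dotted whole = 48; dotted eighth rest = 6; dotted quarter = 12; thirty-second = 1; thirty-second note = 1.
Adding: 8 + 8 + 48 + 6 + 12 + 1 + 1 = 84.
84 equals 84, so the answer is Yes.

Yes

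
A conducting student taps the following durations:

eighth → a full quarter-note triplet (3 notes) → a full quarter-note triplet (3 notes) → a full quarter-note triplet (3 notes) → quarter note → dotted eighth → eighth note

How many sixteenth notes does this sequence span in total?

35

In sixteenth notes: eighth = 2; a full quarter-note triplet (3 notes) (three triplet quarters span one half) = 8; a full quarter-note triplet (3 notes) (three triplet quarters span one half) = 8; a full quarter-note triplet (3 notes) (three triplet quarters span one half) = 8; quarter note = 4; dotted eighth = 3; eighth note = 2.
Adding: 2 + 8 + 8 + 8 + 4 + 3 + 2 = 35 sixteenth notes.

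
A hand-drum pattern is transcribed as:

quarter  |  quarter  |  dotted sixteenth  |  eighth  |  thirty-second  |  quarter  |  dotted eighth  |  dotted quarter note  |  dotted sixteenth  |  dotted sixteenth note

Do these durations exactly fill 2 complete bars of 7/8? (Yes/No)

Yes

One bar of 7/8 = 28 thirty-second notes, so 2 bars = 56.
Working in thirty-second notes: quarter = 8; quarter = 8; dotted sixteenth = 3; eighth = 4; thirty-second = 1; quarter = 8; dotted eighth = 6; dotted quarter note = 12; dotted sixteenth = 3; dotted sixteenth note = 3.
Altogether 8 + 8 + 3 + 4 + 1 + 8 + 6 + 12 + 3 + 3 = 56.
56 equals 56, so the answer is Yes.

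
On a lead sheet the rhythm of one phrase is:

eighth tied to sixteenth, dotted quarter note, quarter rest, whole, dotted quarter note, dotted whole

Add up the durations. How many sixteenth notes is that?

59

In sixteenth notes: eighth tied to sixteenth (eighth + sixteenth) = 3; dotted quarter note = 6; quarter rest = 4; whole = 16; dotted quarter note = 6; dotted whole = 24.
Sum: 3 + 6 + 4 + 16 + 6 + 24 = 59 sixteenth notes.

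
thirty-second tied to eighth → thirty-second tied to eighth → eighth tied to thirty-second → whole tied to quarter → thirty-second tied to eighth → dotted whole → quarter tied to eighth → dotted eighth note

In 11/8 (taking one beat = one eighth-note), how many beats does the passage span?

One eighth-note beat = 4 thirty-second notes.
Each duration in thirty-second notes: thirty-second tied to eighth (thirty-second + eighth) = 5; thirty-second tied to eighth (thirty-second + eighth) = 5; eighth tied to thirty-second (eighth + thirty-second) = 5; whole tied to quarter (whole + quarter) = 40; thirty-second tied to eighth (thirty-second + eighth) = 5; dotted whole = 48; quarter tied to eighth (quarter + eighth) = 12; dotted eighth note = 6.
Altogether 5 + 5 + 5 + 40 + 5 + 48 + 12 + 6 = 126.
126 ÷ 4 = 31.5 beats.

31.5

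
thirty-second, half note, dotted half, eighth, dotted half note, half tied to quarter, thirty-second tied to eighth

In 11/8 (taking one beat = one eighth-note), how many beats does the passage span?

24.5

One eighth-note beat = 4 thirty-second notes.
Working in thirty-second notes: thirty-second = 1; half note = 16; dotted half = 24; eighth = 4; dotted half note = 24; half tied to quarter (half + quarter) = 24; thirty-second tied to eighth (thirty-second + eighth) = 5.
Altogether 1 + 16 + 24 + 4 + 24 + 24 + 5 = 98.
98 ÷ 4 = 24.5 beats.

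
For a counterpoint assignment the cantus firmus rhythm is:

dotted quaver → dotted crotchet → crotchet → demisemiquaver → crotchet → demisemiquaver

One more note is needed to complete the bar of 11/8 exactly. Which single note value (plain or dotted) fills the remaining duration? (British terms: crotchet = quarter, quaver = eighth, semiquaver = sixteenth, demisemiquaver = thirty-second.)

The bar of 11/8 = 44 thirty-second notes.
Convert each value to thirty-second notes: dotted quaver = 6; dotted crotchet = 12; crotchet = 8; demisemiquaver = 1; crotchet = 8; demisemiquaver = 1.
Altogether 6 + 12 + 8 + 1 + 8 + 1 = 36.
Remaining: 44 − 36 = 8 thirty-second notes, which is a quarter note.

quarter note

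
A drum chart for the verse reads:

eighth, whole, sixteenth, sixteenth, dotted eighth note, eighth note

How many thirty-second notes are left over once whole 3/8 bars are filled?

2

One bar of 3/8 = 6 sixteenth notes.
Each duration in sixteenth notes: eighth = 2; whole = 16; sixteenth = 1; sixteenth = 1; dotted eighth note = 3; eighth note = 2.
Total: 2 + 16 + 1 + 1 + 3 + 2 = 25.
25 ÷ 6 = 4 complete bars with 1 sixteenth note remaining = 2 thirty-second notes.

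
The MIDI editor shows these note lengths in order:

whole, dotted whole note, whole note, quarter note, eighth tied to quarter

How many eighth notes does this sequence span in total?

In eighth notes: whole = 8; dotted whole note = 12; whole note = 8; quarter note = 2; eighth tied to quarter (eighth + quarter) = 3.
Altogether 8 + 12 + 8 + 2 + 3 = 33 eighth notes.

33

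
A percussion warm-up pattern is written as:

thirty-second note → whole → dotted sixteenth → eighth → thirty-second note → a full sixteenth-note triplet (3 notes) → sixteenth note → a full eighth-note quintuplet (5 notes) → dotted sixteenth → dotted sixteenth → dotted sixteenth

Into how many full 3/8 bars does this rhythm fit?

6

One bar of 3/8 = 12 thirty-second notes.
Convert each value to thirty-second notes: thirty-second note = 1; whole = 32; dotted sixteenth = 3; eighth = 4; thirty-second note = 1; a full sixteenth-note triplet (3 notes) (three triplet sixteenths span one eighth) = 4; sixteenth note = 2; a full eighth-note quintuplet (5 notes) (five quintuplet eighths span one half) = 16; dotted sixteenth = 3; dotted sixteenth = 3; dotted sixteenth = 3.
Sum: 1 + 32 + 3 + 4 + 1 + 4 + 2 + 16 + 3 + 3 + 3 = 72.
72 ÷ 12 = 6 complete bars with 0 left over.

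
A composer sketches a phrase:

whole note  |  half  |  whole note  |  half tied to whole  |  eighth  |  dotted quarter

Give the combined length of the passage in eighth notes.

36

Convert each value to eighth notes: whole note = 8; half = 4; whole note = 8; half tied to whole (half + whole) = 12; eighth = 1; dotted quarter = 3.
Altogether 8 + 4 + 8 + 12 + 1 + 3 = 36 eighth notes.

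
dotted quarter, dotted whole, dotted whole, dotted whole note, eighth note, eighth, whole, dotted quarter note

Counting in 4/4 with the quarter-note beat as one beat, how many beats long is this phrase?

One quarter-note beat = 2 eighth notes.
Convert each value to eighth notes: dotted quarter = 3; dotted whole = 12; dotted whole = 12; dotted whole note = 12; eighth note = 1; eighth = 1; whole = 8; dotted quarter note = 3.
Adding: 3 + 12 + 12 + 12 + 1 + 1 + 8 + 3 = 52.
52 ÷ 2 = 26 beats.

26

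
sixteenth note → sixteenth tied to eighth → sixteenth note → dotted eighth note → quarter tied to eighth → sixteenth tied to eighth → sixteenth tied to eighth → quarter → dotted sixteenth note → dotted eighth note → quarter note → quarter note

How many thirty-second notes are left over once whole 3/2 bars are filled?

25

One bar of 3/2 = 48 thirty-second notes.
Working in thirty-second notes: sixteenth note = 2; sixteenth tied to eighth (sixteenth + eighth) = 6; sixteenth note = 2; dotted eighth note = 6; quarter tied to eighth (quarter + eighth) = 12; sixteenth tied to eighth (sixteenth + eighth) = 6; sixteenth tied to eighth (sixteenth + eighth) = 6; quarter = 8; dotted sixteenth note = 3; dotted eighth note = 6; quarter note = 8; quarter note = 8.
Adding: 2 + 6 + 2 + 6 + 12 + 6 + 6 + 8 + 3 + 6 + 8 + 8 = 73.
73 ÷ 48 = 1 complete bar with 25 thirty-second notes remaining.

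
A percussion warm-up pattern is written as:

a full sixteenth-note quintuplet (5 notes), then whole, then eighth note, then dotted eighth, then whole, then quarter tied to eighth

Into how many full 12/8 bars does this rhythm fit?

1

One bar of 12/8 = 24 sixteenth notes.
In sixteenth notes: a full sixteenth-note quintuplet (5 notes) (five quintuplet sixteenths span one quarter) = 4; whole = 16; eighth note = 2; dotted eighth = 3; whole = 16; quarter tied to eighth (quarter + eighth) = 6.
Sum: 4 + 16 + 2 + 3 + 16 + 6 = 47.
47 ÷ 24 = 1 complete bar with 23 left over.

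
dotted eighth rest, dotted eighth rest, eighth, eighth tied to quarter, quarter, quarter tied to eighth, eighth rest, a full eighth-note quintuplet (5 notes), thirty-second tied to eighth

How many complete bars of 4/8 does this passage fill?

One bar of 4/8 = 16 thirty-second notes.
Convert each value to thirty-second notes: dotted eighth rest = 6; dotted eighth rest = 6; eighth = 4; eighth tied to quarter (eighth + quarter) = 12; quarter = 8; quarter tied to eighth (quarter + eighth) = 12; eighth rest = 4; a full eighth-note quintuplet (5 notes) (five quintuplet eighths span one half) = 16; thirty-second tied to eighth (thirty-second + eighth) = 5.
Adding: 6 + 6 + 4 + 12 + 8 + 12 + 4 + 16 + 5 = 73.
73 ÷ 16 = 4 complete bars with 9 left over.

4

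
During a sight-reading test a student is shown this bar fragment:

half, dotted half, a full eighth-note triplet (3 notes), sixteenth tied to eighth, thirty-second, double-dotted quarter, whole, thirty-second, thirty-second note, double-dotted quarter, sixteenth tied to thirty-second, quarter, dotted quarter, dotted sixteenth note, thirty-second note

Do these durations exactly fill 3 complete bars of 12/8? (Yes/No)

Yes

One bar of 12/8 = 48 thirty-second notes, so 3 bars = 144.
Express everything in thirty-second notes: half = 16; dotted half = 24; a full eighth-note triplet (3 notes) (three triplet eighths span one quarter) = 8; sixteenth tied to eighth (sixteenth + eighth) = 6; thirty-second = 1; double-dotted quarter = 14; whole = 32; thirty-second = 1; thirty-second note = 1; double-dotted quarter = 14; sixteenth tied to thirty-second (sixteenth + thirty-second) = 3; quarter = 8; dotted quarter = 12; dotted sixteenth note = 3; thirty-second note = 1.
Sum: 16 + 24 + 8 + 6 + 1 + 14 + 32 + 1 + 1 + 14 + 3 + 8 + 12 + 3 + 1 = 144.
144 equals 144, so the answer is Yes.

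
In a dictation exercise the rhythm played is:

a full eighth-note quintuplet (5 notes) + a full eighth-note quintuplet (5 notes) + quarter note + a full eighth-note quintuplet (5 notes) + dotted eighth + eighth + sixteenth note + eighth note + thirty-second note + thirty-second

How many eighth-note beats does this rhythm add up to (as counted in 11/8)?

One eighth-note beat = 4 thirty-second notes.
Working in thirty-second notes: a full eighth-note quintuplet (5 notes) (five quintuplet eighths span one half) = 16; a full eighth-note quintuplet (5 notes) (five quintuplet eighths span one half) = 16; quarter note = 8; a full eighth-note quintuplet (5 notes) (five quintuplet eighths span one half) = 16; dotted eighth = 6; eighth = 4; sixteenth note = 2; eighth note = 4; thirty-second note = 1; thirty-second = 1.
Sum: 16 + 16 + 8 + 16 + 6 + 4 + 2 + 4 + 1 + 1 = 74.
74 ÷ 4 = 18.5 beats.

18.5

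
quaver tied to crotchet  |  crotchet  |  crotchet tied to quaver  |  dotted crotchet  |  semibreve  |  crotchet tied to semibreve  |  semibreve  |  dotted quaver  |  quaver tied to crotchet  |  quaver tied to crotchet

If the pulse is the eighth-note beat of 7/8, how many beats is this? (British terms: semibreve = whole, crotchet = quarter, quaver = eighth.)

44.5

One eighth-note beat = 2 sixteenth notes.
Convert each value to sixteenth notes: quaver tied to crotchet (quaver + crotchet) = 6; crotchet = 4; crotchet tied to quaver (crotchet + quaver) = 6; dotted crotchet = 6; semibreve = 16; crotchet tied to semibreve (crotchet + semibreve) = 20; semibreve = 16; dotted quaver = 3; quaver tied to crotchet (quaver + crotchet) = 6; quaver tied to crotchet (quaver + crotchet) = 6.
Altogether 6 + 4 + 6 + 6 + 16 + 20 + 16 + 3 + 6 + 6 = 89.
89 ÷ 2 = 44.5 beats.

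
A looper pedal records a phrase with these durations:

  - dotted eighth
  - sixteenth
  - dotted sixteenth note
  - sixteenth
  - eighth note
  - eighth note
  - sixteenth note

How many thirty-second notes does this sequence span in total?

23

Express everything in thirty-second notes: dotted eighth = 6; sixteenth = 2; dotted sixteenth note = 3; sixteenth = 2; eighth note = 4; eighth note = 4; sixteenth note = 2.
Total: 6 + 2 + 3 + 2 + 4 + 4 + 2 = 23 thirty-second notes.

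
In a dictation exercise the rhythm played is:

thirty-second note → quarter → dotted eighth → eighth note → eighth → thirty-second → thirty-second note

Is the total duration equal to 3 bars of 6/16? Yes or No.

One bar of 6/16 = 12 thirty-second notes, so 3 bars = 36.
Each duration in thirty-second notes: thirty-second note = 1; quarter = 8; dotted eighth = 6; eighth note = 4; eighth = 4; thirty-second = 1; thirty-second note = 1.
Sum: 1 + 8 + 6 + 4 + 4 + 1 + 1 = 25.
25 falls short of 36, so the answer is No.

No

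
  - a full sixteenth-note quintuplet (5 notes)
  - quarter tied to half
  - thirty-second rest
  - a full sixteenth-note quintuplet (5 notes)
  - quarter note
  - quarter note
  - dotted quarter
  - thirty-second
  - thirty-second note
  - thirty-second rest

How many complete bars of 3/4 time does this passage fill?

One bar of 3/4 = 24 thirty-second notes.
Convert each value to thirty-second notes: a full sixteenth-note quintuplet (5 notes) (five quintuplet sixteenths span one quarter) = 8; quarter tied to half (quarter + half) = 24; thirty-second rest = 1; a full sixteenth-note quintuplet (5 notes) (five quintuplet sixteenths span one quarter) = 8; quarter note = 8; quarter note = 8; dotted quarter = 12; thirty-second = 1; thirty-second note = 1; thirty-second rest = 1.
Sum: 8 + 24 + 1 + 8 + 8 + 8 + 12 + 1 + 1 + 1 = 72.
72 ÷ 24 = 3 complete bars with 0 left over.

3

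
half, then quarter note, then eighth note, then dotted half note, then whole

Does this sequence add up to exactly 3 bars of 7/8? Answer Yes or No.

Yes

One bar of 7/8 = 7 eighth notes, so 3 bars = 21.
In eighth notes: half = 4; quarter note = 2; eighth note = 1; dotted half note = 6; whole = 8.
Total: 4 + 2 + 1 + 6 + 8 = 21.
21 equals 21, so the answer is Yes.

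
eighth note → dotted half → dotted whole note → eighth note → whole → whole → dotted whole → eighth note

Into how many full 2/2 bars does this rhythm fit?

One bar of 2/2 = 8 eighth notes.
Express everything in eighth notes: eighth note = 1; dotted half = 6; dotted whole note = 12; eighth note = 1; whole = 8; whole = 8; dotted whole = 12; eighth note = 1.
Total: 1 + 6 + 12 + 1 + 8 + 8 + 12 + 1 = 49.
49 ÷ 8 = 6 complete bars with 1 left over.

6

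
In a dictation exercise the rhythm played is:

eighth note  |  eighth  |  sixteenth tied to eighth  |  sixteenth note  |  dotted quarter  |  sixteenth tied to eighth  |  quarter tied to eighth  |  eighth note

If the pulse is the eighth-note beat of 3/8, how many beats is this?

One eighth-note beat = 2 sixteenth notes.
In sixteenth notes: eighth note = 2; eighth = 2; sixteenth tied to eighth (sixteenth + eighth) = 3; sixteenth note = 1; dotted quarter = 6; sixteenth tied to eighth (sixteenth + eighth) = 3; quarter tied to eighth (quarter + eighth) = 6; eighth note = 2.
Altogether 2 + 2 + 3 + 1 + 6 + 3 + 6 + 2 = 25.
25 ÷ 2 = 12.5 beats.

12.5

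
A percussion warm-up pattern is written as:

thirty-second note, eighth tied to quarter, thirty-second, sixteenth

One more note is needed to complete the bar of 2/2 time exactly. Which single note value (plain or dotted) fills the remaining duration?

The bar of 2/2 = 32 thirty-second notes.
Convert each value to thirty-second notes: thirty-second note = 1; eighth tied to quarter (eighth + quarter) = 12; thirty-second = 1; sixteenth = 2.
Altogether 1 + 12 + 1 + 2 = 16.
Remaining: 32 − 16 = 16 thirty-second notes, which is a half note.

half note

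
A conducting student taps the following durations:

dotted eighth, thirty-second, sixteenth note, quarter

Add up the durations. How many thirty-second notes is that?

17

Working in thirty-second notes: dotted eighth = 6; thirty-second = 1; sixteenth note = 2; quarter = 8.
Altogether 6 + 1 + 2 + 8 = 17 thirty-second notes.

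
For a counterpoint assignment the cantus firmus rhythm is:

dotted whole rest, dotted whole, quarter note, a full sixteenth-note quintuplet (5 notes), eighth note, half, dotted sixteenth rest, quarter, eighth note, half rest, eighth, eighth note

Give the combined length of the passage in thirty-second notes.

171

Convert each value to thirty-second notes: dotted whole rest = 48; dotted whole = 48; quarter note = 8; a full sixteenth-note quintuplet (5 notes) (five quintuplet sixteenths span one quarter) = 8; eighth note = 4; half = 16; dotted sixteenth rest = 3; quarter = 8; eighth note = 4; half rest = 16; eighth = 4; eighth note = 4.
Sum: 48 + 48 + 8 + 8 + 4 + 16 + 3 + 8 + 4 + 16 + 4 + 4 = 171 thirty-second notes.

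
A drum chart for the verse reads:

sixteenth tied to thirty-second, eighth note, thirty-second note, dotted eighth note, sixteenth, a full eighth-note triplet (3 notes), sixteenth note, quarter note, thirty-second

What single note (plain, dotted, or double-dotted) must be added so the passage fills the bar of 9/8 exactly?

The bar of 9/8 = 36 thirty-second notes.
Convert each value to thirty-second notes: sixteenth tied to thirty-second (sixteenth + thirty-second) = 3; eighth note = 4; thirty-second note = 1; dotted eighth note = 6; sixteenth = 2; a full eighth-note triplet (3 notes) (three triplet eighths span one quarter) = 8; sixteenth note = 2; quarter note = 8; thirty-second = 1.
Altogether 3 + 4 + 1 + 6 + 2 + 8 + 2 + 8 + 1 = 35.
Remaining: 36 − 35 = 1 thirty-second note, which is a thirty-second note.

thirty-second note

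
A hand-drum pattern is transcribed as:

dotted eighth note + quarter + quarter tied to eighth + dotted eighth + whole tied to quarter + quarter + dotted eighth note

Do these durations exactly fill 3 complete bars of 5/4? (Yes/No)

One bar of 5/4 = 20 sixteenth notes, so 3 bars = 60.
Express everything in sixteenth notes: dotted eighth note = 3; quarter = 4; quarter tied to eighth (quarter + eighth) = 6; dotted eighth = 3; whole tied to quarter (whole + quarter) = 20; quarter = 4; dotted eighth note = 3.
Altogether 3 + 4 + 6 + 3 + 20 + 4 + 3 = 43.
43 falls short of 60, so the answer is No.

No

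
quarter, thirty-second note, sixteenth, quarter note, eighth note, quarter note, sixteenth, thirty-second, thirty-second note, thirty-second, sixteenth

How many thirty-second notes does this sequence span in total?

In thirty-second notes: quarter = 8; thirty-second note = 1; sixteenth = 2; quarter note = 8; eighth note = 4; quarter note = 8; sixteenth = 2; thirty-second = 1; thirty-second note = 1; thirty-second = 1; sixteenth = 2.
Altogether 8 + 1 + 2 + 8 + 4 + 8 + 2 + 1 + 1 + 1 + 2 = 38 thirty-second notes.

38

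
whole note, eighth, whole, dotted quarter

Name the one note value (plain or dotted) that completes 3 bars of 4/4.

3 bars of 4/4 = 24 eighth notes.
Each duration in eighth notes: whole note = 8; eighth = 1; whole = 8; dotted quarter = 3.
Total: 8 + 1 + 8 + 3 = 20.
Remaining: 24 − 20 = 4 eighth notes, which is a half note.

half note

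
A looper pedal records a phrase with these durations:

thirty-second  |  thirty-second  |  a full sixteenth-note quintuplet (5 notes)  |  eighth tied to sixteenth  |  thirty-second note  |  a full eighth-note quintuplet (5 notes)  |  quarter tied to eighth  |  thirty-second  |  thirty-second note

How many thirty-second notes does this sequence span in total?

47

Each duration in thirty-second notes: thirty-second = 1; thirty-second = 1; a full sixteenth-note quintuplet (5 notes) (five quintuplet sixteenths span one quarter) = 8; eighth tied to sixteenth (eighth + sixteenth) = 6; thirty-second note = 1; a full eighth-note quintuplet (5 notes) (five quintuplet eighths span one half) = 16; quarter tied to eighth (quarter + eighth) = 12; thirty-second = 1; thirty-second note = 1.
Adding: 1 + 1 + 8 + 6 + 1 + 16 + 12 + 1 + 1 = 47 thirty-second notes.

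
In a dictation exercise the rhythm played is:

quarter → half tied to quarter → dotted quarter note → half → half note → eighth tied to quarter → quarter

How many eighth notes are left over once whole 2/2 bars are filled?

One bar of 2/2 = 8 eighth notes.
Express everything in eighth notes: quarter = 2; half tied to quarter (half + quarter) = 6; dotted quarter note = 3; half = 4; half note = 4; eighth tied to quarter (eighth + quarter) = 3; quarter = 2.
Altogether 2 + 6 + 3 + 4 + 4 + 3 + 2 = 24.
24 ÷ 8 = 3 complete bars with 0 eighth notes remaining.

0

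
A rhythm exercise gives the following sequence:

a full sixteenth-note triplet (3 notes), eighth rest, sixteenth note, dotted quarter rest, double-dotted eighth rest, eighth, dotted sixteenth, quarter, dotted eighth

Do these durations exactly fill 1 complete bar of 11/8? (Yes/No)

No

One bar of 11/8 = 44 thirty-second notes.
Express everything in thirty-second notes: a full sixteenth-note triplet (3 notes) (three triplet sixteenths span one eighth) = 4; eighth rest = 4; sixteenth note = 2; dotted quarter rest = 12; double-dotted eighth rest = 7; eighth = 4; dotted sixteenth = 3; quarter = 8; dotted eighth = 6.
Total: 4 + 4 + 2 + 12 + 7 + 4 + 3 + 8 + 6 = 50.
50 exceeds 44, so the answer is No.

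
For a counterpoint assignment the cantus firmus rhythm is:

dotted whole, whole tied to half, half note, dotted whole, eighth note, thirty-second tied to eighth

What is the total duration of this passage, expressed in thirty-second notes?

Convert each value to thirty-second notes: dotted whole = 48; whole tied to half (whole + half) = 48; half note = 16; dotted whole = 48; eighth note = 4; thirty-second tied to eighth (thirty-second + eighth) = 5.
Altogether 48 + 48 + 16 + 48 + 4 + 5 = 169 thirty-second notes.

169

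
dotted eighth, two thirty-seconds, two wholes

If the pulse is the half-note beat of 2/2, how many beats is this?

4.5

One half-note beat = 16 thirty-second notes.
In thirty-second notes: dotted eighth = 6; thirty-second = 1; thirty-second = 1; whole = 32; whole = 32.
Sum: 6 + 1 + 1 + 32 + 32 = 72.
72 ÷ 16 = 4.5 beats.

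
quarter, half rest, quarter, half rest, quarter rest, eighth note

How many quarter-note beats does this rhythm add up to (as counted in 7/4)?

One quarter-note beat = 2 eighth notes.
Each duration in eighth notes: quarter = 2; half rest = 4; quarter = 2; half rest = 4; quarter rest = 2; eighth note = 1.
Adding: 2 + 4 + 2 + 4 + 2 + 1 = 15.
15 ÷ 2 = 7.5 beats.

7.5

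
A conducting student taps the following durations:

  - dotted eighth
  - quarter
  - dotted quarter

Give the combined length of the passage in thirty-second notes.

Express everything in thirty-second notes: dotted eighth = 6; quarter = 8; dotted quarter = 12.
Adding: 6 + 8 + 12 = 26 thirty-second notes.

26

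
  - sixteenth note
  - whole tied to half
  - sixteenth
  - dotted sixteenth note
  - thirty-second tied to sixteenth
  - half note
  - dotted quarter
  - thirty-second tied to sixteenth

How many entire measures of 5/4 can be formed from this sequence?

One bar of 5/4 = 40 thirty-second notes.
Express everything in thirty-second notes: sixteenth note = 2; whole tied to half (whole + half) = 48; sixteenth = 2; dotted sixteenth note = 3; thirty-second tied to sixteenth (thirty-second + sixteenth) = 3; half note = 16; dotted quarter = 12; thirty-second tied to sixteenth (thirty-second + sixteenth) = 3.
Sum: 2 + 48 + 2 + 3 + 3 + 16 + 12 + 3 = 89.
89 ÷ 40 = 2 complete bars with 9 left over.

2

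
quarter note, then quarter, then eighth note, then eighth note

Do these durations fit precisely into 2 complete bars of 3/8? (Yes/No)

Yes

One bar of 3/8 = 3 eighth notes, so 2 bars = 6.
In eighth notes: quarter note = 2; quarter = 2; eighth note = 1; eighth note = 1.
Total: 2 + 2 + 1 + 1 = 6.
6 equals 6, so the answer is Yes.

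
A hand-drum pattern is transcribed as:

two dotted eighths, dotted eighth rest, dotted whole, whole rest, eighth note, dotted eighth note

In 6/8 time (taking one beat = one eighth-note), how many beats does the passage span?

27

One eighth-note beat = 2 sixteenth notes.
In sixteenth notes: dotted eighth = 3; dotted eighth = 3; dotted eighth rest = 3; dotted whole = 24; whole rest = 16; eighth note = 2; dotted eighth note = 3.
Total: 3 + 3 + 3 + 24 + 16 + 2 + 3 = 54.
54 ÷ 2 = 27 beats.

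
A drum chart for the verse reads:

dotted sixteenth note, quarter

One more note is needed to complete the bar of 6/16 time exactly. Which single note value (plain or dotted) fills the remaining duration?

The bar of 6/16 = 12 thirty-second notes.
Express everything in thirty-second notes: dotted sixteenth note = 3; quarter = 8.
Adding: 3 + 8 = 11.
Remaining: 12 − 11 = 1 thirty-second note, which is a thirty-second note.

thirty-second note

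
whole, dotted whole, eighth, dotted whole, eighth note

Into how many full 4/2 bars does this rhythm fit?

2

One bar of 4/2 = 16 eighth notes.
Each duration in eighth notes: whole = 8; dotted whole = 12; eighth = 1; dotted whole = 12; eighth note = 1.
Total: 8 + 12 + 1 + 12 + 1 = 34.
34 ÷ 16 = 2 complete bars with 2 left over.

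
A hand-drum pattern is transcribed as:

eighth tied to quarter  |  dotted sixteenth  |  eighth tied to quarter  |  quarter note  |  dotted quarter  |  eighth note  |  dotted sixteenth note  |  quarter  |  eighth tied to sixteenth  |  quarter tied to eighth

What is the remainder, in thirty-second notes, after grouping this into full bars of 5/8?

One bar of 5/8 = 20 thirty-second notes.
Working in thirty-second notes: eighth tied to quarter (eighth + quarter) = 12; dotted sixteenth = 3; eighth tied to quarter (eighth + quarter) = 12; quarter note = 8; dotted quarter = 12; eighth note = 4; dotted sixteenth note = 3; quarter = 8; eighth tied to sixteenth (eighth + sixteenth) = 6; quarter tied to eighth (quarter + eighth) = 12.
Sum: 12 + 3 + 12 + 8 + 12 + 4 + 3 + 8 + 6 + 12 = 80.
80 ÷ 20 = 4 complete bars with 0 thirty-second notes remaining.

0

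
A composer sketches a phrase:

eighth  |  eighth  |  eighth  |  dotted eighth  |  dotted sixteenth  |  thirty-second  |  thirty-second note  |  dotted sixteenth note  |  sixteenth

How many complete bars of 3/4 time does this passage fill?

One bar of 3/4 = 24 thirty-second notes.
Each duration in thirty-second notes: eighth = 4; eighth = 4; eighth = 4; dotted eighth = 6; dotted sixteenth = 3; thirty-second = 1; thirty-second note = 1; dotted sixteenth note = 3; sixteenth = 2.
Altogether 4 + 4 + 4 + 6 + 3 + 1 + 1 + 3 + 2 = 28.
28 ÷ 24 = 1 complete bar with 4 left over.

1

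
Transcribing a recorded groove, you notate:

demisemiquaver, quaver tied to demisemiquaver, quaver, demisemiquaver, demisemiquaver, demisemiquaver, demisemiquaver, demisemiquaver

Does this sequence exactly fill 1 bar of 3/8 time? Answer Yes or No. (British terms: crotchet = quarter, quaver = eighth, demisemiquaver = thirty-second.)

No

One bar of 3/8 = 12 thirty-second notes.
Each duration in thirty-second notes: demisemiquaver = 1; quaver tied to demisemiquaver (quaver + demisemiquaver) = 5; quaver = 4; demisemiquaver = 1; demisemiquaver = 1; demisemiquaver = 1; demisemiquaver = 1; demisemiquaver = 1.
Altogether 1 + 5 + 4 + 1 + 1 + 1 + 1 + 1 = 15.
15 exceeds 12, so the answer is No.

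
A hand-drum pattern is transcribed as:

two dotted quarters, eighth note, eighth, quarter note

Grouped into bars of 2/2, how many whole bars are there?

One bar of 2/2 = 8 eighth notes.
In eighth notes: dotted quarter = 3; dotted quarter = 3; eighth note = 1; eighth = 1; quarter note = 2.
Sum: 3 + 3 + 1 + 1 + 2 = 10.
10 ÷ 8 = 1 complete bar with 2 left over.

1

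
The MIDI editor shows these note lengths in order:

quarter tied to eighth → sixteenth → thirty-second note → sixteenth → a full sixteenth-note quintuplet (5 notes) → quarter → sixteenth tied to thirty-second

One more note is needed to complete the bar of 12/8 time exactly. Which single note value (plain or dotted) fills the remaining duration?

The bar of 12/8 = 48 thirty-second notes.
Each duration in thirty-second notes: quarter tied to eighth (quarter + eighth) = 12; sixteenth = 2; thirty-second note = 1; sixteenth = 2; a full sixteenth-note quintuplet (5 notes) (five quintuplet sixteenths span one quarter) = 8; quarter = 8; sixteenth tied to thirty-second (sixteenth + thirty-second) = 3.
Altogether 12 + 2 + 1 + 2 + 8 + 8 + 3 = 36.
Remaining: 48 − 36 = 12 thirty-second notes, which is a dotted quarter note.

dotted quarter note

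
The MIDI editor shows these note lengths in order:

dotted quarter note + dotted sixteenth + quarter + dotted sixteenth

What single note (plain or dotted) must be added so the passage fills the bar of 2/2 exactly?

The bar of 2/2 = 32 thirty-second notes.
Each duration in thirty-second notes: dotted quarter note = 12; dotted sixteenth = 3; quarter = 8; dotted sixteenth = 3.
Adding: 12 + 3 + 8 + 3 = 26.
Remaining: 32 − 26 = 6 thirty-second notes, which is a dotted eighth note.

dotted eighth note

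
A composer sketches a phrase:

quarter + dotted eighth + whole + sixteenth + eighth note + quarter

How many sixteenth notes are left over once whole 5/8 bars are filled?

0

One bar of 5/8 = 10 sixteenth notes.
Each duration in sixteenth notes: quarter = 4; dotted eighth = 3; whole = 16; sixteenth = 1; eighth note = 2; quarter = 4.
Sum: 4 + 3 + 16 + 1 + 2 + 4 = 30.
30 ÷ 10 = 3 complete bars with 0 sixteenth notes remaining.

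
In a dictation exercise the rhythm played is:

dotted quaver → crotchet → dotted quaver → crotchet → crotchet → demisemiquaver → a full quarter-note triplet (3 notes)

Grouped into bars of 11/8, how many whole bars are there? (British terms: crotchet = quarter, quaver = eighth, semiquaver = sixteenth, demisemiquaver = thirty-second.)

1

One bar of 11/8 = 44 thirty-second notes.
Convert each value to thirty-second notes: dotted quaver = 6; crotchet = 8; dotted quaver = 6; crotchet = 8; crotchet = 8; demisemiquaver = 1; a full quarter-note triplet (3 notes) (three triplet quarters span one half) = 16.
Sum: 6 + 8 + 6 + 8 + 8 + 1 + 16 = 53.
53 ÷ 44 = 1 complete bar with 9 left over.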